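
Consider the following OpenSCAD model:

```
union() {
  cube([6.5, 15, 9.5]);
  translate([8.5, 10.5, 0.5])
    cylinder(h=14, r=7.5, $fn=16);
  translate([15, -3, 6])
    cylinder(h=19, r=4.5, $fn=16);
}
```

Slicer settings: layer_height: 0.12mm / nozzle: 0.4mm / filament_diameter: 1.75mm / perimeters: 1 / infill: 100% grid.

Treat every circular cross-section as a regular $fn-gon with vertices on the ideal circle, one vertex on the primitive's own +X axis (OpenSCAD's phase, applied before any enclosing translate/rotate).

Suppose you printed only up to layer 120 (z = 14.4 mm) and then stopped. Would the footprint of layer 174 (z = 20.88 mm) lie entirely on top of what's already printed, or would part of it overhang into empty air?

entirely on top

Compare the two slices. At z = 14.4: the cube is not intersected at this z (z outside [0, 9.5]); the r=7.5 cylinder at (8.5, 10.5) contributes a regular 16-gon of circumradius 7.5 (area = (16/2)·7.500²·sin(360°/16) = 172.21 mm²); the cylinder at (15, -3): section is a regular 16-gon, circumradius r=4.5 (area = (16/2)·4.500²·sin(360°/16) = 61.99 mm²); Merging all regions: the 2 present regions are separate (no shared area or edge), so areas and boundary lengths simply add and each stays a separate island — area = 234.20 mm². At z = 20.88: the cube is absent (z outside [0, 9.5]); the cylinder at (8.5, 10.5) does not reach this height (z outside [0.5, 14.5]); the r=4.5 cylinder at (15, -3) contributes a regular 16-gon of circumradius 4.5 (area = (16/2)·4.500²·sin(360°/16) = 61.99 mm²); Combining (union): only the r=4.5 cylinder at (15, -3) is present, so the union is just that shape — area = 61.99 mm². Checking containment: the cross-section at z = 20.88 is a subset of the cross-section at z = 14.4.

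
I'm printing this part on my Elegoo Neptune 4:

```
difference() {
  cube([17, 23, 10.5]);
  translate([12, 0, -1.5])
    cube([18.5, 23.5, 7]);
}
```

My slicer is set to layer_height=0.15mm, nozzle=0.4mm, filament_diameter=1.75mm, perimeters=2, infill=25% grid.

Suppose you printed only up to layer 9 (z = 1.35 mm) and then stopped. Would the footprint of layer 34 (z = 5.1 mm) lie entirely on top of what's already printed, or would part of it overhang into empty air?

Compare the two slices. At z = 1.35: the 17×23 cube contributes its full rectangle (area 391.00 mm²); the cube at (12, 0) (footprint 18.5×23.5) is included at this height (area 434.75 mm²); After the difference (first − rest): starting from the 17×23 cube (391.00 mm²), the 18.5×23.5 cube at (12, 0) partially overlaps it — only the 115.00 mm² overlap (of its 434.75 mm²) is removed, clipping the outline — area = 276.00 mm². At z = 5.1: the 17×23 cube contributes its full rectangle (area 391.00 mm²); the cube at (12, 0) is present — its section is the full 18.5×23.5 rectangle (area 434.75 mm²); Taking the first minus the rest: starting from the 17×23 cube (391.00 mm²), the 18.5×23.5 cube at (12, 0) partially overlaps it — only the 115.00 mm² overlap (of its 434.75 mm²) is removed, clipping the outline — area = 276.00 mm². Checking containment: the cross-section at z = 5.1 is a subset of the cross-section at z = 1.35.

entirely on top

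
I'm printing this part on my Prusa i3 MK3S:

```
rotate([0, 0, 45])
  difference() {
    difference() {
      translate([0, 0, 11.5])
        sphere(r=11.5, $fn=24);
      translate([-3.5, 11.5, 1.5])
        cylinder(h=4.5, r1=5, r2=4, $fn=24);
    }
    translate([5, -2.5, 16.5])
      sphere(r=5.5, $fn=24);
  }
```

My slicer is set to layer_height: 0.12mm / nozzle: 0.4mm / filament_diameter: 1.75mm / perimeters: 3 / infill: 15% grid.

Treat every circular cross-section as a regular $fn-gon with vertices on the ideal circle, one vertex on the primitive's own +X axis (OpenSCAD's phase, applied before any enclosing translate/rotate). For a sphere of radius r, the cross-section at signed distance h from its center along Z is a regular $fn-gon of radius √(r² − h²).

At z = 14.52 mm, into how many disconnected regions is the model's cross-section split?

1

At z = 14.52 mm: the sphere: section is a regular 24-gon, circumradius = √(r²−h²) = √(11.5²−3.02²) = 11.096; the cone at (-3.5, 11.5) is not intersected at this z (z outside [1.5, 6]); Subtracting the remaining from the first: none of the subtracted shapes is present at this height, so the r=11.5 sphere is unchanged — 1 connected region; the r=5.5 sphere at (5, -2.5) contributes a regular 24-gon of circumradius √(5.5²−1.98²) = 5.131; Taking the first minus the rest: starting from the result so far, the r=5.5 sphere at (5, -2.5) lies wholly inside it (removes its full 81.78 mm² and its 32.15 mm outline becomes a hole wall) — 1 connected region with 1 hole; (whole slice rotated 45° about Z — lengths, areas and connectivity unchanged). The result has 1 disconnected region.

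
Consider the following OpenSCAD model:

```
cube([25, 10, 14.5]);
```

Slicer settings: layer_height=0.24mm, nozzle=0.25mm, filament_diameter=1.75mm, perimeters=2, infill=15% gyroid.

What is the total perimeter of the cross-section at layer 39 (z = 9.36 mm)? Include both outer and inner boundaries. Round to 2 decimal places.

At z = 9.36 mm: the cube (footprint 25×10) is included at this height (perimeter 70.00 mm). Overall, the cross-section is a single solid region. Total boundary length (outer) = 70.00 mm.

70.00 mm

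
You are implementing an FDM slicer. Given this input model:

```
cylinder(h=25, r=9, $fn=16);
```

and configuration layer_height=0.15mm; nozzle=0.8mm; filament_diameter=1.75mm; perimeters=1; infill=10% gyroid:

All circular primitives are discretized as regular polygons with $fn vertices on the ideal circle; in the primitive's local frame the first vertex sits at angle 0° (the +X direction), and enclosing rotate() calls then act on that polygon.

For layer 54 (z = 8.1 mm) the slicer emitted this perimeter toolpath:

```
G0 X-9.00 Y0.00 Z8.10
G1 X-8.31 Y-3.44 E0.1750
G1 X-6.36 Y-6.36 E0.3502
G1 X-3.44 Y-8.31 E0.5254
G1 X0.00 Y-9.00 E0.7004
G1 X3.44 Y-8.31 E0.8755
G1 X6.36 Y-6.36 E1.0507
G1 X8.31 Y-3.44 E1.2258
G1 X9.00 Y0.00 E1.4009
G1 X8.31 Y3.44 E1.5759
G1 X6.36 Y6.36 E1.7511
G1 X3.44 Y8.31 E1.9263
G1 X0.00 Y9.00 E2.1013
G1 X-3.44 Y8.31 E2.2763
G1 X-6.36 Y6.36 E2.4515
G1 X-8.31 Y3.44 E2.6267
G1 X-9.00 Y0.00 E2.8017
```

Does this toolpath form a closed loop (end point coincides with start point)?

Start point (G0): (-9.00, 0.00). End point (last G1): the path returns to the start — closed.

yes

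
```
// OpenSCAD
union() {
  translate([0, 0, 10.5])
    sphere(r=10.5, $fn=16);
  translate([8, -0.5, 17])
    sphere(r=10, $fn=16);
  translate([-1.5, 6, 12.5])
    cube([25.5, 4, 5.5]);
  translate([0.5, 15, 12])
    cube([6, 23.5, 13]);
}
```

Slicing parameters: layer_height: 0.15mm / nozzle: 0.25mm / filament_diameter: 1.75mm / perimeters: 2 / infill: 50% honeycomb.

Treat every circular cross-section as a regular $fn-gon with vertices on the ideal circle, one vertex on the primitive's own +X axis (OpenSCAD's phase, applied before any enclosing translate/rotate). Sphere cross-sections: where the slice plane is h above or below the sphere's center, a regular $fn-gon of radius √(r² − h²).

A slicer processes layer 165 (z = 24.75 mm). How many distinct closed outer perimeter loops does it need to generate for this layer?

At z = 24.75 mm: the sphere does not reach this height (|z−center|=14.250 > r=10.5); the r=10 sphere at (8, -0.5) slices to a regular 16-gon of circumradius 6.320 (√(r²−h²) with h=7.75 from center); the cube at (-1.5, 6) is not intersected at this z (z outside [12.5, 18]); the cube at (0.5, 15) (footprint 6×23.5) is included at this height; Merging all regions: the 2 present regions are separate (no shared area or edge), so areas and boundary lengths simply add and each stays a separate island — 2 connected regions. The result has 2 disconnected regions.

2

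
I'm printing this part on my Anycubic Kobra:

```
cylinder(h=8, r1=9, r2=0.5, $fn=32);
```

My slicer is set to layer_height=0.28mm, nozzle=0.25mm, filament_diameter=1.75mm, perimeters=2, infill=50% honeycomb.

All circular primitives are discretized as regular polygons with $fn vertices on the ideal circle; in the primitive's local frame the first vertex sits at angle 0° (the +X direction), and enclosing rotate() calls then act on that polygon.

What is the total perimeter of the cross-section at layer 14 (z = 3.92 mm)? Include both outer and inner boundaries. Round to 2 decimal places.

At z = 3.92 mm: the cone contributes a regular 32-gon of circumradius 4.835 (interpolated between r1=9 and r2=0.5 at t=0.490) (perimeter = 2·32·4.835·sin(180°/32) = 30.33 mm). Overall, the cross-section is a single solid region. Total boundary length (outer) = 30.33 mm.

30.33 mm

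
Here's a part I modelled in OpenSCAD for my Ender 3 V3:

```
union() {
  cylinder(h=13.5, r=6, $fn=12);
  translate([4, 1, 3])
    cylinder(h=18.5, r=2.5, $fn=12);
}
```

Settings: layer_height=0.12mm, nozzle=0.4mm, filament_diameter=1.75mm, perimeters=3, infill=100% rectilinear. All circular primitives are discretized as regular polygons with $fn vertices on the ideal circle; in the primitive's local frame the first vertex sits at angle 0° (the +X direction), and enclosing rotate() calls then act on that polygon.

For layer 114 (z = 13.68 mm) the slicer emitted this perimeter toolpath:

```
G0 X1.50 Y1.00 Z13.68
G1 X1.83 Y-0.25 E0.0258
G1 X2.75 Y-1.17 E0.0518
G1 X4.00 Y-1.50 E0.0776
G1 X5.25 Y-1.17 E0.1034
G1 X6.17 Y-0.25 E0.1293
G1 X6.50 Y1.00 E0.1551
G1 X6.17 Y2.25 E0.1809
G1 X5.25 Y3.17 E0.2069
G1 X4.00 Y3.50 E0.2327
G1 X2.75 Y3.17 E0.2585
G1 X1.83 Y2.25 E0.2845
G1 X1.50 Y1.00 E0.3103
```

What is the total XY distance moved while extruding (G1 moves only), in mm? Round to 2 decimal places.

Sum the Euclidean lengths of each G1 segment: total = 15.55 mm.

15.55 mm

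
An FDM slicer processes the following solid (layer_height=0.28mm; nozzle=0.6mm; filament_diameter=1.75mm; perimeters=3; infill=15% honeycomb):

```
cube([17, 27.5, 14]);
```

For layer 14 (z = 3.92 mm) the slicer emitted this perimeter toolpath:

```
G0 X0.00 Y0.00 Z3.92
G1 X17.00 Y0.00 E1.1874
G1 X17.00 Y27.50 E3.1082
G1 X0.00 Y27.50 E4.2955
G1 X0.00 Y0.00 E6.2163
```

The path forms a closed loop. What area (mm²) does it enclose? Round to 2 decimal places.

Apply the shoelace formula to the sequence of (X, Y) vertices; enclosed area = 467.50 mm².

467.50 mm²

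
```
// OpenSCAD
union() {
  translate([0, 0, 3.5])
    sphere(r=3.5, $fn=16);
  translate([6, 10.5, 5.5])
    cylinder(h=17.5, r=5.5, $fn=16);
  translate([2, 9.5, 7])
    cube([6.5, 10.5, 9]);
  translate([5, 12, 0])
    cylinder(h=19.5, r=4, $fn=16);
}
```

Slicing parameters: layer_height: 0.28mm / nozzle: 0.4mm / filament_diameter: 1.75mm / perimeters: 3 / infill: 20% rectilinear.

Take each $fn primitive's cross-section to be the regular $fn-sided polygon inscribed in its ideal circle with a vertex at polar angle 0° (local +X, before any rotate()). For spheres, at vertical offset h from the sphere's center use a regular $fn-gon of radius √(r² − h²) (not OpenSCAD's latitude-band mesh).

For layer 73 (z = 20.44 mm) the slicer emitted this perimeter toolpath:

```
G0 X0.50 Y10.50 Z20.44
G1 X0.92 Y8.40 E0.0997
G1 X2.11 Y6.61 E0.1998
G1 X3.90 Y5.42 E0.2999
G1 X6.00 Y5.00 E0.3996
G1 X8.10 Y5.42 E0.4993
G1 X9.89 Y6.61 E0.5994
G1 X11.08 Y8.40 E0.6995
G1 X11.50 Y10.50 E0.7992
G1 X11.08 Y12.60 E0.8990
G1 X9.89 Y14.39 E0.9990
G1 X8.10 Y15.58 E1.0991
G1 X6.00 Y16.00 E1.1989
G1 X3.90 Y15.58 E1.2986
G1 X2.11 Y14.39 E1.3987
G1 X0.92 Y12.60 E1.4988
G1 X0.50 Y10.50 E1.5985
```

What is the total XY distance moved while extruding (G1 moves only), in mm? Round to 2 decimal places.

34.33 mm

Sum the Euclidean lengths of each G1 segment: total = 34.33 mm.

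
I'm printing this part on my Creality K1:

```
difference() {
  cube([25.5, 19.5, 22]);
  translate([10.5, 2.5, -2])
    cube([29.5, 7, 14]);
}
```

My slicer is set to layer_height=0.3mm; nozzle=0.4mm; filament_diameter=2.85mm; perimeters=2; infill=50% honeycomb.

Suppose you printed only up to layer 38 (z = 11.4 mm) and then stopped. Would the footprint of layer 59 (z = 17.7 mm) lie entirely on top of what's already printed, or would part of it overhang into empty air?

part overhangs

Compare the two slices. At z = 11.4: the 25.5×19.5 cube contributes its full rectangle (area 497.25 mm²); the cube at (10.5, 2.5) is present — its section is the full 29.5×7 rectangle (area 206.50 mm²); After the difference (first − rest): starting from the 25.5×19.5 cube (497.25 mm²), the 29.5×7 cube at (10.5, 2.5) partially overlaps it — only the 105.00 mm² overlap (of its 206.50 mm²) is removed, clipping the outline — area = 392.25 mm². At z = 17.7: the cube (footprint 25.5×19.5) is included at this height (area 497.25 mm²); the cube at (10.5, 2.5) is absent (z outside [-2, 12]); Taking the first minus the rest: none of the subtracted shapes is present at this height, so the 25.5×19.5 cube is unchanged — area = 497.25 mm². Checking containment: at z = 17.7 the cross-section extends beyond the z = 11.4 cross-section by about 105.00 mm².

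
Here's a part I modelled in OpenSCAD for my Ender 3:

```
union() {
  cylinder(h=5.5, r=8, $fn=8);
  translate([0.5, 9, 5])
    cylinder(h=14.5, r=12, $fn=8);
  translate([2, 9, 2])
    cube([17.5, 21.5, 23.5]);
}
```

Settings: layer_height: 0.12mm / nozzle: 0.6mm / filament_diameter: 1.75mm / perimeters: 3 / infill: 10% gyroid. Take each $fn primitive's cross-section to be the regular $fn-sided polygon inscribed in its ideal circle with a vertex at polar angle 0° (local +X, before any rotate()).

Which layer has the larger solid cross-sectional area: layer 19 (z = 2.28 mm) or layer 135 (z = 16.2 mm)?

Layer 19 (z = 2.28): the r=8 cylinder contributes a regular 8-gon of circumradius 8 (area = (8/2)·8.000²·sin(360°/8) = 181.02 mm²); the cylinder at (0.5, 9) does not reach this height (z outside [5, 19.5]); the cube at (2, 9) (footprint 17.5×21.5) is included at this height (area 376.25 mm²); Taking the union: the 2 present regions are separate (no shared area or edge), so areas and boundary lengths simply add and each stays a separate island — area = 557.27 mm². So its area = 557.27 mm². Layer 135 (z = 16.2): the cylinder is absent (z outside [0, 5.5]); the cylinder at (0.5, 9): section is a regular 8-gon, circumradius r=12 (area = (8/2)·12.000²·sin(360°/8) = 407.29 mm²); the cube at (2, 9) (footprint 17.5×21.5) is included at this height (area 376.25 mm²); Combining (union): the regions partially overlap — summed areas 783.54 mm² minus the doubly-counted overlap 84.29 mm² gives 699.25 mm² — area = 699.25 mm². So its area = 699.25 mm². Layer 135 is larger (699.25 vs 557.27 mm²).

layer 135 (z = 16.2 mm)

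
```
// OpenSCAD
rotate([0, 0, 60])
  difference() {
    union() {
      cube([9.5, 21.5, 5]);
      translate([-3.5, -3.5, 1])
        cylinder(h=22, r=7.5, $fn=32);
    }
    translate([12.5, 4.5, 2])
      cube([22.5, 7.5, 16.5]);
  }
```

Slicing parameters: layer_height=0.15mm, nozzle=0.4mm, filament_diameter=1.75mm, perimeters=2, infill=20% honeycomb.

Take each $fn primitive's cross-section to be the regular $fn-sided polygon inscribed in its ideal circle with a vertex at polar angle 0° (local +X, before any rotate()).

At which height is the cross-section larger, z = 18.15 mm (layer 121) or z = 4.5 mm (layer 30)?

layer 30 (z = 4.5 mm)

Layer 121 (z = 18.15): the cube is absent (z outside [0, 5]); the r=7.5 cylinder at (-3.5, -3.5) contributes a regular 32-gon of circumradius 7.5 (area = (32/2)·7.500²·sin(360°/32) = 175.58 mm²); Combining (union): only the r=7.5 cylinder at (-3.5, -3.5) is present, so the union is just that shape — area = 175.58 mm²; the cube at (12.5, 4.5) is present — its section is the full 22.5×7.5 rectangle (area 168.75 mm²); Subtracting the remaining from the first: starting from that combined region (175.58 mm²), the 22.5×7.5 cube at (12.5, 4.5) misses the remaining region (no effect) — area = 175.58 mm²; (rotated 60° about Z; rotation is an isometry so areas/perimeters/island counts are preserved). So its area = 175.58 mm². Layer 30 (z = 4.5): the 9.5×21.5 cube contributes its full rectangle (area 204.25 mm²); the cylinder at (-3.5, -3.5): section is a regular 32-gon, circumradius r=7.5 (area = (32/2)·7.500²·sin(360°/32) = 175.58 mm²); Combining (union): the regions partially overlap — summed areas 379.83 mm² minus the doubly-counted overlap 5.79 mm² gives 374.04 mm² — area = 374.04 mm²; the 22.5×7.5 cube at (12.5, 4.5) contributes its full rectangle (area 168.75 mm²); After the difference (first − rest): starting from that combined region (374.04 mm²), the 22.5×7.5 cube at (12.5, 4.5) misses the remaining region (no effect) — area = 374.04 mm²; (whole slice rotated 60° about Z — lengths, areas and connectivity unchanged). So its area = 374.04 mm². Layer 30 is larger (374.04 vs 175.58 mm²).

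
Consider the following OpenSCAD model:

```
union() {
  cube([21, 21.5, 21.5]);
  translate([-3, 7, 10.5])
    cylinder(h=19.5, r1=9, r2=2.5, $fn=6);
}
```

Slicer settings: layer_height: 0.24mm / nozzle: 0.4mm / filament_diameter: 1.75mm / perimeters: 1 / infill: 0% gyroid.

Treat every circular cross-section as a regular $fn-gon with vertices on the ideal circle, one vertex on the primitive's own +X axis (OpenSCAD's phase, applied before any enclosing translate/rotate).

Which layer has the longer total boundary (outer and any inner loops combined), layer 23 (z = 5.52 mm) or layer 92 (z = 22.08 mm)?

layer 23 (z = 5.52 mm)

Layer 23 (z = 5.52): the cube (footprint 21×21.5) is included at this height (perimeter 85.00 mm); the cone at (-3, 7) is not intersected at this z (z outside [10.5, 30]); Merging all regions: only the 21×21.5 cube is present, so the union is just that shape — boundary = 85.00 mm. So its perimeter = 85.00 mm. Layer 92 (z = 22.08): the cube is absent (z outside [0, 21.5]); the cone at (-3, 7) (r1=9→r2=2.5) has section circumradius 5.140 here — a regular 6-gon (perimeter = 2·6·5.140·sin(180°/6) = 30.84 mm); Merging all regions: only the cone at (-3, 7) is present, so the union is just that shape — boundary = 30.84 mm. So its perimeter = 30.84 mm. Layer 23 is larger (85.00 vs 30.84 mm).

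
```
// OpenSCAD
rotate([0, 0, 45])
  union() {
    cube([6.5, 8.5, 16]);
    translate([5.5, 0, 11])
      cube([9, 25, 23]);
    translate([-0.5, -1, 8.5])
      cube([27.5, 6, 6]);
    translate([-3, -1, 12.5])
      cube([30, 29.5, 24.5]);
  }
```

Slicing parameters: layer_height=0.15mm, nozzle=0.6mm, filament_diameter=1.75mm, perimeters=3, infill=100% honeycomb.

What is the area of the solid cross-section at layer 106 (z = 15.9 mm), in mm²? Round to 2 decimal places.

885.00 mm²

At z = 15.9 mm: the 6.5×8.5 cube contributes its full rectangle (area 55.25 mm²); the cube at (5.5, 0) is present — its section is the full 9×25 rectangle (area 225.00 mm²); the cube at (-0.5, -1) is not intersected at this z (z outside [8.5, 14.5]); the cube at (-3, -1) is present — its section is the full 30×29.5 rectangle (area 885.00 mm²); Combining (union): the regions partially overlap — summed areas 1165.25 mm² minus the doubly-counted overlap 280.25 mm² gives 885.00 mm² — area = 885.00 mm²; (rotated 45° about Z; rotation is an isometry so areas/perimeters/island counts are preserved). Overall, the cross-section is a single solid region. Net area = 885.00 mm².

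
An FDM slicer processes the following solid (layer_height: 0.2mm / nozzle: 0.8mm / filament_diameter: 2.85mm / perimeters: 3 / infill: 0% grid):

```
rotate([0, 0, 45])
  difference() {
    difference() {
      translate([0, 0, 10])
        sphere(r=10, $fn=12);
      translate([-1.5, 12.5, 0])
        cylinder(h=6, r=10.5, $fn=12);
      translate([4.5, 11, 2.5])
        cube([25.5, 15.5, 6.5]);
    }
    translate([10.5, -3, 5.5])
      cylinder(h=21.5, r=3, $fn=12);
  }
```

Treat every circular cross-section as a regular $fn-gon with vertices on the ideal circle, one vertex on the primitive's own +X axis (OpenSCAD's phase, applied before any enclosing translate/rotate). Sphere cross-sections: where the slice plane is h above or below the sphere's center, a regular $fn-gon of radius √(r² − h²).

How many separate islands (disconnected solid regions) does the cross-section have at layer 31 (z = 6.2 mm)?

At z = 6.2 mm: the sphere: section is a regular 12-gon, circumradius = √(r²−h²) = √(10²−3.8²) = 9.250; the cylinder at (-1.5, 12.5) does not reach this height (z outside [0, 6]); the cube at (4.5, 11) is present — its section is the full 25.5×15.5 rectangle; Taking the first minus the rest: starting from the r=10 sphere, the 25.5×15.5 cube at (4.5, 11) misses the remaining region (no effect) — 1 connected region; the cylinder at (10.5, -3): section is a regular 12-gon, circumradius r=3; Taking the first minus the rest: starting from the result so far, the r=3 cylinder at (10.5, -3) partially overlaps it — only the 2.84 mm² overlap (of its 27.00 mm²) is removed, clipping the outline — 1 connected region; (rotated 45° about Z; rotation is an isometry so areas/perimeters/island counts are preserved). Overall, the cross-section is a single solid region. Island count = 1.

1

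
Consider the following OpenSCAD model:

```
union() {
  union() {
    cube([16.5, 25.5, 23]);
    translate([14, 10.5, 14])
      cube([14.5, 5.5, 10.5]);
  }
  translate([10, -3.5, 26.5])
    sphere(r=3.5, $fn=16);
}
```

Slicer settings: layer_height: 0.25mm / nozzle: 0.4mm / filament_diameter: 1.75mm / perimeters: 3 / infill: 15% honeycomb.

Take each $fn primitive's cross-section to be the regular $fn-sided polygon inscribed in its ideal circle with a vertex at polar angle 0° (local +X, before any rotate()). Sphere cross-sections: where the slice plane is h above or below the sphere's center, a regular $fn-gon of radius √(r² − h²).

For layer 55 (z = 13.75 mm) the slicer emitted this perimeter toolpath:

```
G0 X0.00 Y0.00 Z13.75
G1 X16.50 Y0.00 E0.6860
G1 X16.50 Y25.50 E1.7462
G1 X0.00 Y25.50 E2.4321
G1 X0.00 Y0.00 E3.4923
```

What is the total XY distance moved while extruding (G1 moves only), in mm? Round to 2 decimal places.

84.00 mm

Sum the Euclidean lengths of each G1 segment: total = 84.00 mm.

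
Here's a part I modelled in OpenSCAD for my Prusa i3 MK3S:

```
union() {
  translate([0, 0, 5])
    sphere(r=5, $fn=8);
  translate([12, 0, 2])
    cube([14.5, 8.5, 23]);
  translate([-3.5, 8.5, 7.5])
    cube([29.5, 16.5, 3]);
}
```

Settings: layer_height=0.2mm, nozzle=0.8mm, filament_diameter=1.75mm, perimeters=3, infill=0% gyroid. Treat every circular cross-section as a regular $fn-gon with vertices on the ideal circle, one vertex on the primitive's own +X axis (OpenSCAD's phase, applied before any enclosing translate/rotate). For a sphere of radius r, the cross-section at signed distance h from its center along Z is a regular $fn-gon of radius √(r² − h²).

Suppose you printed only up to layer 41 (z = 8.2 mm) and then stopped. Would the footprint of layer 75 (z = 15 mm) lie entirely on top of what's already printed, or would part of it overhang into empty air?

entirely on top

Compare the two slices. At z = 8.2: the r=5 sphere contributes a regular 8-gon of circumradius √(5²−3.2²) = 3.842 (area = (8/2)·3.842²·sin(360°/8) = 41.75 mm²); the cube at (12, 0) (footprint 14.5×8.5) is included at this height (area 123.25 mm²); the 29.5×16.5 cube at (-3.5, 8.5) contributes its full rectangle (area 486.75 mm²); Merging all regions: the 3 present regions share edge segments without overlapping in area, so areas simply add but the touching pieces fuse into one outline (the shared edge portions become interior and drop out of the boundary) — area = 651.75 mm². At z = 15: the sphere is not intersected at this z (|z−center|=10.000 > r=5); the 14.5×8.5 cube at (12, 0) contributes its full rectangle (area 123.25 mm²); the cube at (-3.5, 8.5) does not reach this height (z outside [7.5, 10.5]); Combining (union): only the 14.5×8.5 cube at (12, 0) is present, so the union is just that shape — area = 123.25 mm². Checking containment: the cross-section at z = 15 is a subset of the cross-section at z = 8.2.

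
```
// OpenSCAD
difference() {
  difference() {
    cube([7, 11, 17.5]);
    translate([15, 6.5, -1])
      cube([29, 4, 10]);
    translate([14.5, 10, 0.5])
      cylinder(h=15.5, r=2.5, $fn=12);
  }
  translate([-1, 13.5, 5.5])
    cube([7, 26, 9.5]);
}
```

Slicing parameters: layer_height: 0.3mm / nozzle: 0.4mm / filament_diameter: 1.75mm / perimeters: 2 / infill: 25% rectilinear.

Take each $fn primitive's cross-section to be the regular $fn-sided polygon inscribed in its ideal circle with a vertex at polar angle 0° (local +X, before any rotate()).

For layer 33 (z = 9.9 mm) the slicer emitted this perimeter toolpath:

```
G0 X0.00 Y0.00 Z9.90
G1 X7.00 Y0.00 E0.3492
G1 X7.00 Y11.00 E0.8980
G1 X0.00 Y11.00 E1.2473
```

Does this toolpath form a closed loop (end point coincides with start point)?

no

Start point (G0): (0.00, 0.00). End point (last G1): the path does not return to the start — open.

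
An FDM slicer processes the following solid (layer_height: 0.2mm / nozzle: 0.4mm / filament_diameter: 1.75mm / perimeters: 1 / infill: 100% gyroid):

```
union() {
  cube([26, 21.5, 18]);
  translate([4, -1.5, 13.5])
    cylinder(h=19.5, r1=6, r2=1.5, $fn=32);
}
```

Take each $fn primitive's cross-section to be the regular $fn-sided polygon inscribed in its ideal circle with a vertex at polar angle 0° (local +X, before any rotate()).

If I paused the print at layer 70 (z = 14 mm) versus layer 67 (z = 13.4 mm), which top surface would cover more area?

layer 70 (z = 14 mm)

Layer 70 (z = 14): the cube is present — its section is the full 26×21.5 rectangle (area 559.00 mm²); the cone at (4, -1.5) (r1=6→r2=1.5) has section circumradius 5.885 here — a regular 32-gon (area = (32/2)·5.885²·sin(360°/32) = 108.09 mm²); Combining (union): the regions partially overlap — summed areas 667.09 mm² minus the doubly-counted overlap 33.81 mm² gives 633.28 mm² — area = 633.28 mm². So its area = 633.28 mm². Layer 67 (z = 13.4): the 26×21.5 cube contributes its full rectangle (area 559.00 mm²); the cone at (4, -1.5) is absent (z outside [13.5, 33]); Taking the union: only the 26×21.5 cube is present, so the union is just that shape — area = 559.00 mm². So its area = 559.00 mm². Layer 70 is larger (633.28 vs 559.00 mm²).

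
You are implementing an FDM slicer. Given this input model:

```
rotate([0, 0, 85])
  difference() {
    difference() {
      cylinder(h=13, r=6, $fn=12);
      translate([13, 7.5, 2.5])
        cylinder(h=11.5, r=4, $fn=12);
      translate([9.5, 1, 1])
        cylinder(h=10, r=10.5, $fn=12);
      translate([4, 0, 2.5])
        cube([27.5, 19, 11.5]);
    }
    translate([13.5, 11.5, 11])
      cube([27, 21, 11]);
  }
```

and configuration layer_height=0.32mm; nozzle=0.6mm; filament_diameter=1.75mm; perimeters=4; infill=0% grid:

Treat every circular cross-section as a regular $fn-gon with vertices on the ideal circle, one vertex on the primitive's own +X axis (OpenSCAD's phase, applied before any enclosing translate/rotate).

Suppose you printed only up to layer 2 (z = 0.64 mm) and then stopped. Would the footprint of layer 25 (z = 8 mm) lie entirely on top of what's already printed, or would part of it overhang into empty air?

Compare the two slices. At z = 0.64: the r=6 cylinder gives a regular 12-gon of circumradius 6 (constant along its height) (area = (12/2)·6.000²·sin(360°/12) = 108.00 mm²); the cylinder at (13, 7.5) is absent (z outside [2.5, 14]); the cylinder at (9.5, 1) is not intersected at this z (z outside [1, 11]); the cube at (4, 0) is not intersected at this z (z outside [2.5, 14]); Subtracting the remaining from the first: none of the subtracted shapes is present at this height, so the r=6 cylinder is unchanged — area = 108.00 mm²; the cube at (13.5, 11.5) does not reach this height (z outside [11, 22]); Taking the first minus the rest: none of the subtracted shapes is present at this height, so the result so far is unchanged — area = 108.00 mm²; (rotated 85° about Z; rotation is an isometry so areas/perimeters/island counts are preserved). At z = 8: the r=6 cylinder gives a regular 12-gon of circumradius 6 (constant along its height) (area = (12/2)·6.000²·sin(360°/12) = 108.00 mm²); the r=4 cylinder at (13, 7.5) gives a regular 12-gon of circumradius 4 (constant along its height) (area = (12/2)·4.000²·sin(360°/12) = 48.00 mm²); the r=10.5 cylinder at (9.5, 1) contributes a regular 12-gon of circumradius 10.5 (area = (12/2)·10.500²·sin(360°/12) = 330.75 mm²); the 27.5×19 cube at (4, 0) contributes its full rectangle (area 522.50 mm²); After the difference (first − rest): starting from the r=6 cylinder (108.00 mm²), the r=4 cylinder at (13, 7.5) misses the remaining region (no effect); the r=10.5 cylinder at (9.5, 1) partially overlaps it — only the 55.47 mm² overlap (of its 330.75 mm²) is removed, clipping the outline; the 27.5×19 cube at (4, 0) misses the remaining region (no effect) — area = 52.53 mm²; the cube at (13.5, 11.5) does not reach this height (z outside [11, 22]); Subtracting the remaining from the first: none of the subtracted shapes is present at this height, so that combined region is unchanged — area = 52.53 mm²; (rotated 85° about Z; rotation is an isometry so areas/perimeters/island counts are preserved). Checking containment: the cross-section at z = 8 is a subset of the cross-section at z = 0.64.

entirely on top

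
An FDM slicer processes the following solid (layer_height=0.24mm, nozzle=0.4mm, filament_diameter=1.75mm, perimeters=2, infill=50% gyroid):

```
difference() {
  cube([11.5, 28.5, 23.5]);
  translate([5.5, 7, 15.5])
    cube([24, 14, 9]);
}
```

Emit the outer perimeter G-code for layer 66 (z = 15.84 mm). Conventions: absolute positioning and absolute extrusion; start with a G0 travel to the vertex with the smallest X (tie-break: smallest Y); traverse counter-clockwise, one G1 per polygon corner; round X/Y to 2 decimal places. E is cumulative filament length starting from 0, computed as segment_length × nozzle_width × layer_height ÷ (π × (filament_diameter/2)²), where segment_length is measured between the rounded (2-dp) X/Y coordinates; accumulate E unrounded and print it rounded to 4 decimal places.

G0 X0.00 Y0.00 Z15.84
G1 X11.50 Y0.00 E0.4590
G1 X11.50 Y7.00 E0.7384
G1 X5.50 Y7.00 E0.9778
G1 X5.50 Y21.00 E1.5366
G1 X11.50 Y21.00 E1.7761
G1 X11.50 Y28.50 E2.0754
G1 X0.00 Y28.50 E2.5344
G1 X0.00 Y0.00 E3.6719

At z = 15.84 mm: the cube (footprint 11.5×28.5) is included at this height; the cube at (5.5, 7) is present — its section is the full 24×14 rectangle; Subtracting the remaining from the first: starting from the 11.5×28.5 cube, the 24×14 cube at (5.5, 7) partially overlaps it — only the 84.00 mm² overlap (of its 336.00 mm²) is removed, clipping the outline — 1 connected region. The outline is a single polygon with 8 vertices. Extrusion per mm of travel: 0.4 × 0.24 / (π × 0.875²) = 0.039912. Accumulating E over each segment gives final E = 3.6719.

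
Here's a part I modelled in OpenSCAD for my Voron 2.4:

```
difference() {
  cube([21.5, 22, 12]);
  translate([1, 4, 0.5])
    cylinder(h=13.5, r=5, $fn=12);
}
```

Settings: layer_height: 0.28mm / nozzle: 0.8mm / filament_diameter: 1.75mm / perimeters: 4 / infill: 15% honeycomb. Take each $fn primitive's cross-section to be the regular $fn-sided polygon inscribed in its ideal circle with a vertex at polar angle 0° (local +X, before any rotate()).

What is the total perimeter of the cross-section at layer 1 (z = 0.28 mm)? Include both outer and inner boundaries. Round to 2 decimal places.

At z = 0.28 mm: the 21.5×22 cube contributes its full rectangle (perimeter 87.00 mm); the cylinder at (1, 4) is absent (z outside [0.5, 14]); Subtracting the remaining from the first: none of the subtracted shapes is present at this height, so the 21.5×22 cube is unchanged — boundary = 87.00 mm. Overall, the cross-section is a single solid region. Total boundary length (outer) = 87.00 mm.

87.00 mm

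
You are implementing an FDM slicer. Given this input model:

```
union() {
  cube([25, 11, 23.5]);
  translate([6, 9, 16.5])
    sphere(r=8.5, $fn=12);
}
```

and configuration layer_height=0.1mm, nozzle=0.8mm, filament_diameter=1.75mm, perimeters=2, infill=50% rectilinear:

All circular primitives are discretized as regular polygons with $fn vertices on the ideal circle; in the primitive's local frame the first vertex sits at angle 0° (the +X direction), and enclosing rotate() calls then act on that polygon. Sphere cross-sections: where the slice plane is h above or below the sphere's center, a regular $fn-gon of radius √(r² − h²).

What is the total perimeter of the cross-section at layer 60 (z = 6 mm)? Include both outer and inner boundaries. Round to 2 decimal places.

At z = 6 mm: the cube is present — its section is the full 25×11 rectangle (perimeter 72.00 mm); the sphere at (6, 9) does not reach this height (|z−center|=10.500 > r=8.5); Combining (union): only the 25×11 cube is present, so the union is just that shape — boundary = 72.00 mm. Overall, the cross-section is a single solid region. Total boundary length (outer) = 72.00 mm.

72.00 mm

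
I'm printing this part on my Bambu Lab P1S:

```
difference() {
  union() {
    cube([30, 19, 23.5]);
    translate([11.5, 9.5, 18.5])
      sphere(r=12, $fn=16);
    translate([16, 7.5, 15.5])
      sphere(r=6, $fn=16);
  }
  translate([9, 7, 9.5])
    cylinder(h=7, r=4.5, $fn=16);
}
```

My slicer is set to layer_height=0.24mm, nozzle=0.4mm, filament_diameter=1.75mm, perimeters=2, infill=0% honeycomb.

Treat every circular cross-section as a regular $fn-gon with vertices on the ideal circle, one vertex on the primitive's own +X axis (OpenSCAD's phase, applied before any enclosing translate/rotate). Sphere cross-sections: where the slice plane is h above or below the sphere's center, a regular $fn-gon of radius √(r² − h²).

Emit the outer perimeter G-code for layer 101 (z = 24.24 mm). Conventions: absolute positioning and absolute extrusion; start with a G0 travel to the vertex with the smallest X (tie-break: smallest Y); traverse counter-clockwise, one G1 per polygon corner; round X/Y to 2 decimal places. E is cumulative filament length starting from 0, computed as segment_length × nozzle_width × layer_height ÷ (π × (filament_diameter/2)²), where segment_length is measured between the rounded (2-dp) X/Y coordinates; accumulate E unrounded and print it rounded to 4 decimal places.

G0 X0.96 Y9.50 Z24.24
G1 X1.76 Y5.47 E0.1640
G1 X4.05 Y2.05 E0.3283
G1 X7.47 Y-0.24 E0.4925
G1 X11.50 Y-1.04 E0.6565
G1 X15.53 Y-0.24 E0.8205
G1 X18.95 Y2.05 E0.9848
G1 X21.24 Y5.47 E1.1490
G1 X22.04 Y9.50 E1.3130
G1 X21.24 Y13.53 E1.4770
G1 X18.95 Y16.95 E1.6413
G1 X15.53 Y19.24 E1.8056
G1 X11.50 Y20.04 E1.9696
G1 X7.47 Y19.24 E2.1335
G1 X4.05 Y16.95 E2.2978
G1 X1.76 Y13.53 E2.4621
G1 X0.96 Y9.50 E2.6261

At z = 24.24 mm: the cube is not intersected at this z (z outside [0, 23.5]); the r=12 sphere at (11.5, 9.5) contributes a regular 16-gon of circumradius √(12²−5.74²) = 10.538; the sphere at (16, 7.5) is absent (|z−center|=8.740 > r=6); Combining (union): only the r=12 sphere at (11.5, 9.5) is present, so the union is just that shape — 1 connected region; the cylinder at (9, 7) is not intersected at this z (z outside [9.5, 16.5]); Subtracting the remaining from the first: none of the subtracted shapes is present at this height, so the result so far is unchanged — 1 connected region. The outline is a single polygon with 16 vertices. Extrusion per mm of travel: 0.4 × 0.24 / (π × 0.875²) = 0.039912. Accumulating E over each segment gives final E = 2.6261.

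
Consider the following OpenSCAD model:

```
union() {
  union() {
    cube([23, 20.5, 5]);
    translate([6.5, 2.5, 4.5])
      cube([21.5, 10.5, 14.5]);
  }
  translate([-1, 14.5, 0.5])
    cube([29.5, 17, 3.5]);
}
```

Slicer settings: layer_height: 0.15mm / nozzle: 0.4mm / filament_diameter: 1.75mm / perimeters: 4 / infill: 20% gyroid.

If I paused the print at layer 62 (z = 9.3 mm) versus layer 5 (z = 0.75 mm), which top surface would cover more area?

layer 5 (z = 0.75 mm)

Layer 62 (z = 9.3): the cube is not intersected at this z (z outside [0, 5]); the 21.5×10.5 cube at (6.5, 2.5) contributes its full rectangle (area 225.75 mm²); Combining (union): only the 21.5×10.5 cube at (6.5, 2.5) is present, so the union is just that shape — area = 225.75 mm²; the cube at (-1, 14.5) does not reach this height (z outside [0.5, 4]); Merging all regions: only the result so far is present, so the union is just that shape — area = 225.75 mm². So its area = 225.75 mm². Layer 5 (z = 0.75): the cube is present — its section is the full 23×20.5 rectangle (area 471.50 mm²); the cube at (6.5, 2.5) is not intersected at this z (z outside [4.5, 19]); Taking the union: only the 23×20.5 cube is present, so the union is just that shape — area = 471.50 mm²; the cube at (-1, 14.5) is present — its section is the full 29.5×17 rectangle (area 501.50 mm²); Combining (union): the regions partially overlap — summed areas 973.00 mm² minus the doubly-counted overlap 138.00 mm² gives 835.00 mm² — area = 835.00 mm². So its area = 835.00 mm². Layer 5 is larger (835.00 vs 225.75 mm²).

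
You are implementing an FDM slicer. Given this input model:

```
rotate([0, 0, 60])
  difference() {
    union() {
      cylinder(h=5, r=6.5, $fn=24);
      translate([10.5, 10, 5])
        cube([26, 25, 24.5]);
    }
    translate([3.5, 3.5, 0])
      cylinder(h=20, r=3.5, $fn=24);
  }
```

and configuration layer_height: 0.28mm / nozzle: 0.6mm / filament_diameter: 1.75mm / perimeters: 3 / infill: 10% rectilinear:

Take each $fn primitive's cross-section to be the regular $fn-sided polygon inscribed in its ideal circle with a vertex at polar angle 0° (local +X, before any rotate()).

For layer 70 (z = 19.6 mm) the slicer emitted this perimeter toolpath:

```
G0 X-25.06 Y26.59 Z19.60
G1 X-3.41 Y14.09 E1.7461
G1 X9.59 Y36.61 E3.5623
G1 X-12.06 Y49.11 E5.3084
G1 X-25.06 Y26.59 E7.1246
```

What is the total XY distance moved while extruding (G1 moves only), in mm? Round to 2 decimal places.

Sum the Euclidean lengths of each G1 segment: total = 102.00 mm.

102.00 mm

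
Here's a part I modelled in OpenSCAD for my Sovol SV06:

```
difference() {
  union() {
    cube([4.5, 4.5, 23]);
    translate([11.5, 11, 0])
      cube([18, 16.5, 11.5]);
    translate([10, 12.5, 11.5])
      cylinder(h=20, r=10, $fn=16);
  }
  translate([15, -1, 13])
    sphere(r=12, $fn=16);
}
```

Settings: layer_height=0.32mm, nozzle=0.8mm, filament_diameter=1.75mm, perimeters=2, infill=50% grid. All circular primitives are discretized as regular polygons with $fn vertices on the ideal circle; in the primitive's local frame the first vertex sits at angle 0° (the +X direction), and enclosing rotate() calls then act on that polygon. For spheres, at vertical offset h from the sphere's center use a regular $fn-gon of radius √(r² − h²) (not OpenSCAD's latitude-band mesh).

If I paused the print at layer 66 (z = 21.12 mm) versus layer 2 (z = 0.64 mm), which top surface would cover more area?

Layer 66 (z = 21.12): the cube (footprint 4.5×4.5) is included at this height (area 20.25 mm²); the cube at (11.5, 11) does not reach this height (z outside [0, 11.5]); the r=10 cylinder at (10, 12.5) contributes a regular 16-gon of circumradius 10 (area = (16/2)·10.000²·sin(360°/16) = 306.15 mm²); Merging all regions: the regions partially overlap — summed areas 326.40 mm² minus the doubly-counted overlap 0.01 mm² gives 326.39 mm² — area = 326.39 mm²; the r=12 sphere at (15, -1) slices to a regular 16-gon of circumradius 8.835 (√(r²−h²) with h=8.12 from center) (area = (16/2)·8.835²·sin(360°/16) = 239.00 mm²); After the difference (first − rest): starting from the result so far (326.39 mm²), the r=12 sphere at (15, -1) partially overlaps it — only the 33.57 mm² overlap (of its 239.00 mm²) is removed, clipping the outline — area = 292.82 mm². So its area = 292.82 mm². Layer 2 (z = 0.64): the cube is present — its section is the full 4.5×4.5 rectangle (area 20.25 mm²); the cube at (11.5, 11) is present — its section is the full 18×16.5 rectangle (area 297.00 mm²); the cylinder at (10, 12.5) is absent (z outside [11.5, 31.5]); Merging all regions: the 2 present regions are separate (no shared area or edge), so areas and boundary lengths simply add and each stays a separate island — area = 317.25 mm²; the sphere at (15, -1) is not intersected at this z (|z−center|=12.360 > r=12); After the difference (first − rest): none of the subtracted shapes is present at this height, so the result so far is unchanged — area = 317.25 mm². So its area = 317.25 mm². Layer 2 is larger (317.25 vs 292.82 mm²).

layer 2 (z = 0.64 mm)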